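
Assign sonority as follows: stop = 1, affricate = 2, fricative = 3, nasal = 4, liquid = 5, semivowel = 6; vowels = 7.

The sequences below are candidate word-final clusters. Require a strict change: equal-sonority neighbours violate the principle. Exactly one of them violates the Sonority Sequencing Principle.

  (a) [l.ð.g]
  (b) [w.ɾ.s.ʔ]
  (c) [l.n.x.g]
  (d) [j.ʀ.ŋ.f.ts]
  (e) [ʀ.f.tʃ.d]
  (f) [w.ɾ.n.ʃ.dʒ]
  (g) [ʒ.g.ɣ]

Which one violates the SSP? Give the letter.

(a) [l.ð.g]: profile 5-3-1 — obeys.
(b) [w.ɾ.s.ʔ]: profile 6-5-3-1 — obeys.
(c) [l.n.x.g]: profile 5-4-3-1 — obeys.
(d) [j.ʀ.ŋ.f.ts]: profile 6-5-4-3-2 — obeys.
(e) [ʀ.f.tʃ.d]: profile 5-3-2-1 — obeys.
(f) [w.ɾ.n.ʃ.dʒ]: profile 6-5-4-3-2 — obeys.
(g) [ʒ.g.ɣ]: profile 3-1-3 — violates.

g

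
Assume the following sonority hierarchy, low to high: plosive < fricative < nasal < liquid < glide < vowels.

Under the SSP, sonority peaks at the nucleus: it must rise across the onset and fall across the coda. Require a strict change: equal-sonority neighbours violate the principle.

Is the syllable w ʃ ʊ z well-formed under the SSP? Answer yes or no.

Onset: /w/ is a glide (sonority 5), /ʃ/ is a fricative (sonority 2); then the nucleus /ʊ/ (sonority 6).
Onset profile 5-2-6 — does not strictly rise throughout.
Coda: /z/ is a fricative (sonority 2).
Coda profile 6-2 — falls from the nucleus.

no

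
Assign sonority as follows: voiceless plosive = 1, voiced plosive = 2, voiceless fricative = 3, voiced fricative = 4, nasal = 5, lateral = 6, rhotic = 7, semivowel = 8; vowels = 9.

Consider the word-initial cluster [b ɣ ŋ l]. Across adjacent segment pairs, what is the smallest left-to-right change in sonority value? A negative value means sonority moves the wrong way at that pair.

1

/b/ — voiced plosive, sonority 2.
/ɣ/ — voiced fricative, sonority 4.
/ŋ/ — nasal, sonority 5.
/l/ — lateral, sonority 6.
/b/→/ɣ/: change +2.
/ɣ/→/ŋ/: change +1.
/ŋ/→/l/: change +1.
Minimum = 1.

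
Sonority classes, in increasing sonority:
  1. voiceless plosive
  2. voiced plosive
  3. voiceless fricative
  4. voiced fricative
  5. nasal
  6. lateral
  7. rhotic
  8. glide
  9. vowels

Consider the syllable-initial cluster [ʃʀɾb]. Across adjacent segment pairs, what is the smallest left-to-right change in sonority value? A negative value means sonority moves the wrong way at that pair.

-5

/ʃ/ is a voiceless fricative (sonority 3).
/ʀ/ is a rhotic (sonority 7).
/ɾ/ is a rhotic (sonority 7).
/b/ is a voiced plosive (sonority 2).
/ʃ/→/ʀ/: change +4.
/ʀ/→/ɾ/: change +0.
/ɾ/→/b/: change -5.
Minimum = -5.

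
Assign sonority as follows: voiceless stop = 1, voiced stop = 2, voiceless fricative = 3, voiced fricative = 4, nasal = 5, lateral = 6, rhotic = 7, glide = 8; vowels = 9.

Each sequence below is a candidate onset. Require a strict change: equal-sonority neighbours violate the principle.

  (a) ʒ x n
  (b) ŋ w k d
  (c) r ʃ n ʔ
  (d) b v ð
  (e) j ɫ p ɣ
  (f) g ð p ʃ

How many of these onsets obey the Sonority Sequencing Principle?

(a) sonority 4-3-5: ill-formed.
(b) sonority 5-8-1-2: ill-formed.
(c) sonority 7-3-5-1: ill-formed.
(d) sonority 2-4-4: ill-formed.
(e) sonority 8-6-1-4: ill-formed.
(f) sonority 2-4-1-3: ill-formed.

0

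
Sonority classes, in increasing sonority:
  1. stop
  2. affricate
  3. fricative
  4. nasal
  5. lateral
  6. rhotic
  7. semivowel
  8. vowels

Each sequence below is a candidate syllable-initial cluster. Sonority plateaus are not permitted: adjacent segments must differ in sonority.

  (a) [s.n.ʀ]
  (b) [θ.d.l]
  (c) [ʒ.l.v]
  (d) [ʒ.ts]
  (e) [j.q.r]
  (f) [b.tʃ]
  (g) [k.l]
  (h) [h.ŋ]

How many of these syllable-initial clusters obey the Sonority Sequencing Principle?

4

(a) [s.n.ʀ]: profile 3-4-6 — obeys.
(b) [θ.d.l]: profile 3-1-5 — violates.
(c) [ʒ.l.v]: profile 3-5-3 — violates.
(d) [ʒ.ts]: profile 3-2 — violates.
(e) [j.q.r]: profile 7-1-6 — violates.
(f) [b.tʃ]: profile 1-2 — obeys.
(g) [k.l]: profile 1-5 — obeys.
(h) [h.ŋ]: profile 3-4 — obeys.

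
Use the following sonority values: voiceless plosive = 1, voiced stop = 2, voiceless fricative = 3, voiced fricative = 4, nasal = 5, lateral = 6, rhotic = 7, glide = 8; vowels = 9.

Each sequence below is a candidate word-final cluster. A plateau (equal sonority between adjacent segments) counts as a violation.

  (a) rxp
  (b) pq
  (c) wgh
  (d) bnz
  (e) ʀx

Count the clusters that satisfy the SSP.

2

(a) rxp: profile 7-3-1 — obeys.
(b) pq: profile 1-1 — violates.
(c) wgh: profile 8-2-3 — violates.
(d) bnz: profile 2-5-4 — violates.
(e) ʀx: profile 7-3 — obeys.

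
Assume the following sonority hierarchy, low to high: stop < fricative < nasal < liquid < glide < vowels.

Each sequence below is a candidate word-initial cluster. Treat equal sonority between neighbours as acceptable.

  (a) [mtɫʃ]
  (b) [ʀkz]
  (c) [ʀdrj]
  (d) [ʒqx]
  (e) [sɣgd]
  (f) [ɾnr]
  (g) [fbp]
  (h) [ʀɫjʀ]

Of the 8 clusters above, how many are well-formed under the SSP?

0

(a) sonority 3-1-4-2: ill-formed.
(b) sonority 4-1-2: ill-formed.
(c) sonority 4-1-4-5: ill-formed.
(d) sonority 2-1-2: ill-formed.
(e) sonority 2-2-1-1: ill-formed.
(f) sonority 4-3-4: ill-formed.
(g) sonority 2-1-1: ill-formed.
(h) sonority 4-4-5-4: ill-formed.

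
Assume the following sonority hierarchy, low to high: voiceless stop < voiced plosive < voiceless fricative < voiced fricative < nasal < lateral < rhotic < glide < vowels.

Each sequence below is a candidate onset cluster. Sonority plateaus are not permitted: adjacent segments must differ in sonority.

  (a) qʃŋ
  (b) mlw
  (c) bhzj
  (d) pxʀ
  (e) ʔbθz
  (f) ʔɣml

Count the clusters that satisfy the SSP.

(a) qʃŋ: profile 1-3-5 — obeys.
(b) mlw: profile 5-6-8 — obeys.
(c) bhzj: profile 2-3-4-8 — obeys.
(d) pxʀ: profile 1-3-7 — obeys.
(e) ʔbθz: profile 1-2-3-4 — obeys.
(f) ʔɣml: profile 1-4-5-6 — obeys.

6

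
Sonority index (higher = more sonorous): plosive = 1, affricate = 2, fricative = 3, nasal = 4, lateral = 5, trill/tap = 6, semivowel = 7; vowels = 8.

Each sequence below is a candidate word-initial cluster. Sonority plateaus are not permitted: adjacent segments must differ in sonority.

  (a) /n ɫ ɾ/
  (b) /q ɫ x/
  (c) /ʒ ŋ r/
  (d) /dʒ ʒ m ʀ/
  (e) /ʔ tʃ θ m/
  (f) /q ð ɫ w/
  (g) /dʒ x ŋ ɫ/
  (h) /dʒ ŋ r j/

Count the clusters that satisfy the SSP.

(a) sonority 4-5-6: well-formed.
(b) sonority 1-5-3: ill-formed.
(c) sonority 3-4-6: well-formed.
(d) sonority 2-3-4-6: well-formed.
(e) sonority 1-2-3-4: well-formed.
(f) sonority 1-3-5-7: well-formed.
(g) sonority 2-3-4-5: well-formed.
(h) sonority 2-4-6-7: well-formed.

7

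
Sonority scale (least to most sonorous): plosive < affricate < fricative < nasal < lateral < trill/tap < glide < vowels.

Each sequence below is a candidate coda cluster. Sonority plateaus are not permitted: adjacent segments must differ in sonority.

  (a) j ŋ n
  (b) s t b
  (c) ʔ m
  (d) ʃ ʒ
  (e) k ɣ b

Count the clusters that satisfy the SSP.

(a) sonority 7-4-4: ill-formed.
(b) sonority 3-1-1: ill-formed.
(c) sonority 1-4: ill-formed.
(d) sonority 3-3: ill-formed.
(e) sonority 1-3-1: ill-formed.

0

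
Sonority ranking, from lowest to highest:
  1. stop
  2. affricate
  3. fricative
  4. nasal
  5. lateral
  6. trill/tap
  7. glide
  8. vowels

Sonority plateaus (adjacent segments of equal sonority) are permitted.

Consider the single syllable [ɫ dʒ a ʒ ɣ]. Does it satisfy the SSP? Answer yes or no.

Onset: /ɫ/ is a lateral (sonority 5), /dʒ/ is an affricate (sonority 2); then the nucleus /a/ (sonority 8).
Onset profile 5-2-8 — does not rise throughout.
Coda: /ʒ/ is a fricative (sonority 3), /ɣ/ is a fricative (sonority 3).
Coda profile 8-3-3 — falls from the nucleus.

no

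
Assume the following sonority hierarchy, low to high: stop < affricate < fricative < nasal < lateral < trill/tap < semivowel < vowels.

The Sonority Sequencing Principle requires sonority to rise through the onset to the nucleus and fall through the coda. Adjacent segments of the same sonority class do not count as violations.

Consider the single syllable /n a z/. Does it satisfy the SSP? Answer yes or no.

Onset: /n/ is a nasal (sonority 4); then the nucleus /a/ (sonority 8).
Onset profile 4-8 — rises to the nucleus.
Coda: /z/ is a fricative (sonority 3).
Coda profile 8-3 — falls from the nucleus.

yes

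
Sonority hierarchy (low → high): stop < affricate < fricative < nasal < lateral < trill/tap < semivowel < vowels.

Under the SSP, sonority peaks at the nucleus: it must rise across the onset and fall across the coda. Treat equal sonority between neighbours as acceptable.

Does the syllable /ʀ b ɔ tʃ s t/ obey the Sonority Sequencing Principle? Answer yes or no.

Onset: /ʀ/ is a trill/tap (sonority 6), /b/ is a stop (sonority 1); then the nucleus /ɔ/ (sonority 8).
Onset profile 6-1-8 — does not rise throughout.
Coda: /tʃ/ is an affricate (sonority 2), /s/ is a fricative (sonority 3), /t/ is a stop (sonority 1).
Coda profile 8-2-3-1 — does not fall throughout.

no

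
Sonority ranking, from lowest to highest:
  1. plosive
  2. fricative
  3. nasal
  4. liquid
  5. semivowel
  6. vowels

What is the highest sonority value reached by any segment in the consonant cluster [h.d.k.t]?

2

/h/ is a fricative (sonority 2).
/d/ is a plosive (sonority 1).
/k/ is a plosive (sonority 1).
/t/ is a plosive (sonority 1).
The maximum is 2.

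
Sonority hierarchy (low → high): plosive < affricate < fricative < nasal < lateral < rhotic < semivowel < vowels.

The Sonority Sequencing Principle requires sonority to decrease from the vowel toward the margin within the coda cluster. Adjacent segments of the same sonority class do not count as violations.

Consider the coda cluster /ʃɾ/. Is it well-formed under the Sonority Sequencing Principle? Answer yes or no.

no

/ʃ/: fricative = 3.
/ɾ/: rhotic = 6.
The profile is 3-6. Between /ʃ/ (3) and /ɾ/ (6) sonority does not fall, so the cluster violates the SSP.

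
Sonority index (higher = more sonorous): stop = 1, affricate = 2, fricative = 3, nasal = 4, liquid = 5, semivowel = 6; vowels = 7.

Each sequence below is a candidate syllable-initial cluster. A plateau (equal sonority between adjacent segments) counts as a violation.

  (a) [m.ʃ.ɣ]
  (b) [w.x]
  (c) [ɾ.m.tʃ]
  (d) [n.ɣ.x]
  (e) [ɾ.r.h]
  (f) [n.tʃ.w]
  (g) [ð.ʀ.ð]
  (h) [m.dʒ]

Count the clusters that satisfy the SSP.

(a) 4-3-3 → violates
(b) 6-3 → violates
(c) 5-4-2 → violates
(d) 4-3-3 → violates
(e) 5-5-3 → violates
(f) 4-2-6 → violates
(g) 3-5-3 → violates
(h) 4-2 → violates

0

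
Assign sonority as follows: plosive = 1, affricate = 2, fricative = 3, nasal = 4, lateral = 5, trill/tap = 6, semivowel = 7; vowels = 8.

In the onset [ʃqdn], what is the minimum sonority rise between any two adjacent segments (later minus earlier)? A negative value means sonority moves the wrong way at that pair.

-2

/ʃ/ is a fricative (sonority 3).
/q/ is a plosive (sonority 1).
/d/ is a plosive (sonority 1).
/n/ is a nasal (sonority 4).
/ʃ/→/q/: change -2.
/q/→/d/: change +0.
/d/→/n/: change +3.
Minimum = -2.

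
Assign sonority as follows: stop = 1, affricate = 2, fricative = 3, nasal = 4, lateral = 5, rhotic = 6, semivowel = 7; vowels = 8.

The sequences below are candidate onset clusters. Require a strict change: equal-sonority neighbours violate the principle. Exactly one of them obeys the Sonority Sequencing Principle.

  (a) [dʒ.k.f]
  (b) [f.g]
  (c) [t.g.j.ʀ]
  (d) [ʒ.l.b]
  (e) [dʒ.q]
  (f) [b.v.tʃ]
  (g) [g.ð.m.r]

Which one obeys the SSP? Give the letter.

g

(a) 2-1-3 → violates
(b) 3-1 → violates
(c) 1-1-7-6 → violates
(d) 3-5-1 → violates
(e) 2-1 → violates
(f) 1-3-2 → violates
(g) 1-3-4-6 → obeys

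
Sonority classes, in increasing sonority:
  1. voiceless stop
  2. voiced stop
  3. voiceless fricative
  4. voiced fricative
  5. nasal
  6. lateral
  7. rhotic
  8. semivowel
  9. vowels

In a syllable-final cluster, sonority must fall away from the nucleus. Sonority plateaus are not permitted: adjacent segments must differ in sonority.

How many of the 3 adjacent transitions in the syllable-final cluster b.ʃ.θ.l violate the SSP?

3

/b/ is a voiced stop (sonority 2).
/ʃ/ is a voiceless fricative (sonority 3).
/θ/ is a voiceless fricative (sonority 3).
/l/ is a lateral (sonority 6).
/b/→/ʃ/: 2→3 (does not fall) — violation.
/ʃ/→/θ/: 3→3 (plateau) — violation.
/θ/→/l/: 3→6 (does not fall) — violation.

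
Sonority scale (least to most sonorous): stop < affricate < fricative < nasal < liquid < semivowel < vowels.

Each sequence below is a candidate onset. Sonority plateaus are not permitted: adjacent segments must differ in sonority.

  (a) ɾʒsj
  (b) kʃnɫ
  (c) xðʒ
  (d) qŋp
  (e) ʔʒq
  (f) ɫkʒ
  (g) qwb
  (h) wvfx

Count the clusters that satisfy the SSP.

(a) 5-3-3-6 → violates
(b) 1-3-4-5 → obeys
(c) 3-3-3 → violates
(d) 1-4-1 → violates
(e) 1-3-1 → violates
(f) 5-1-3 → violates
(g) 1-6-1 → violates
(h) 6-3-3-3 → violates

1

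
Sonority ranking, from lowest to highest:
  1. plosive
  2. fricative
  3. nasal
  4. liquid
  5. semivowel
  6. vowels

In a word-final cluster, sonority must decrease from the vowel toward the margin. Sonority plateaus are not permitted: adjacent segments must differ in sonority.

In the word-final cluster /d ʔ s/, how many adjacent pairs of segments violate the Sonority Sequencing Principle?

/d/ is a plosive (sonority 1).
/ʔ/ is a plosive (sonority 1).
/s/ is a fricative (sonority 2).
/d/→/ʔ/: 1→1 (plateau) — violation.
/ʔ/→/s/: 1→2 (does not fall) — violation.

2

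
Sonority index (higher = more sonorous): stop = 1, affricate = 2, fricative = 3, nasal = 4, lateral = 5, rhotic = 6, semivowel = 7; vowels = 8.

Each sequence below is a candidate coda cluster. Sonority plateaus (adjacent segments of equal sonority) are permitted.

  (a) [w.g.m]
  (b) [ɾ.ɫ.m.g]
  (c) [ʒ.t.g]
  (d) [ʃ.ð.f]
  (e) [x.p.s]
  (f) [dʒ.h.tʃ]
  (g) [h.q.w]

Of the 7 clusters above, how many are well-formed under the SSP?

3

(a) [w.g.m]: profile 7-1-4 — violates.
(b) [ɾ.ɫ.m.g]: profile 6-5-4-1 — obeys.
(c) [ʒ.t.g]: profile 3-1-1 — obeys.
(d) [ʃ.ð.f]: profile 3-3-3 — obeys.
(e) [x.p.s]: profile 3-1-3 — violates.
(f) [dʒ.h.tʃ]: profile 2-3-2 — violates.
(g) [h.q.w]: profile 3-1-7 — violates.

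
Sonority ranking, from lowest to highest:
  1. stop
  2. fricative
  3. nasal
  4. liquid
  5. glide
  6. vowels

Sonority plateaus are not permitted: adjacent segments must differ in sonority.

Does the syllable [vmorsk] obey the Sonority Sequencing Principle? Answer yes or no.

Onset: /v/ is a fricative (sonority 2), /m/ is a nasal (sonority 3); then the nucleus /o/ (sonority 6).
Onset profile 2-3-6 — rises to the nucleus.
Coda: /r/ is a liquid (sonority 4), /s/ is a fricative (sonority 2), /k/ is a stop (sonority 1).
Coda profile 6-4-2-1 — falls from the nucleus.

yes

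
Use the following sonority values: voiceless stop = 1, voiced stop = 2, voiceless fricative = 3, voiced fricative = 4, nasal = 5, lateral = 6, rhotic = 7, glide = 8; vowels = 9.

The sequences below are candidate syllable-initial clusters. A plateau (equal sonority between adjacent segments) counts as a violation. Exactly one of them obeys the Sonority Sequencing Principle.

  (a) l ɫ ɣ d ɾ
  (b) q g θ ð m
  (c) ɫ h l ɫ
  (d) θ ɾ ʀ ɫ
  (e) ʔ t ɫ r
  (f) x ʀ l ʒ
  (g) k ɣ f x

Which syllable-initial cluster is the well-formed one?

(a) sonority 6-6-4-2-7: ill-formed.
(b) sonority 1-2-3-4-5: well-formed.
(c) sonority 6-3-6-6: ill-formed.
(d) sonority 3-7-7-6: ill-formed.
(e) sonority 1-1-6-7: ill-formed.
(f) sonority 3-7-6-4: ill-formed.
(g) sonority 1-4-3-3: ill-formed.

b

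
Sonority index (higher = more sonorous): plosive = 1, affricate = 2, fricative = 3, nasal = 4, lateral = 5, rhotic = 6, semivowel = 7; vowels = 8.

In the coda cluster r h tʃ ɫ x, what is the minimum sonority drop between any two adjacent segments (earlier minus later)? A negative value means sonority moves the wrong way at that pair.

-3

/r/ — rhotic, sonority 6.
/h/ — fricative, sonority 3.
/tʃ/ — affricate, sonority 2.
/ɫ/ — lateral, sonority 5.
/x/ — fricative, sonority 3.
/r/→/h/: change +3.
/h/→/tʃ/: change +1.
/tʃ/→/ɫ/: change -3.
/ɫ/→/x/: change +2.
Minimum = -3.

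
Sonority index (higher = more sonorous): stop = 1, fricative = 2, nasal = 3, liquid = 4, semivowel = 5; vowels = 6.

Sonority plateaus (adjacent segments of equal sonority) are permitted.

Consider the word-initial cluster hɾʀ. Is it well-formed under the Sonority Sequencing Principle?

/h/ is a fricative (sonority 2).
/ɾ/ is a liquid (sonority 4).
/ʀ/ is a liquid (sonority 4).
The profile 2-4-4 is non-decreasing (plateaus allowed), so the word-initial cluster satisfies the SSP.

yes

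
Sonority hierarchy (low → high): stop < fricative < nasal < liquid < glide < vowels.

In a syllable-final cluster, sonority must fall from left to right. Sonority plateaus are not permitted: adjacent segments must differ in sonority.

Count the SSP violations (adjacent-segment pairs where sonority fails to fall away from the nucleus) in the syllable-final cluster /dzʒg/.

2

/d/ is a stop (sonority 1).
/z/ is a fricative (sonority 2).
/ʒ/ is a fricative (sonority 2).
/g/ is a stop (sonority 1).
/d/→/z/: 1→2 (does not fall) — violation.
/z/→/ʒ/: 2→2 (plateau) — violation.
/ʒ/→/g/: 2→1 (falls) — ok.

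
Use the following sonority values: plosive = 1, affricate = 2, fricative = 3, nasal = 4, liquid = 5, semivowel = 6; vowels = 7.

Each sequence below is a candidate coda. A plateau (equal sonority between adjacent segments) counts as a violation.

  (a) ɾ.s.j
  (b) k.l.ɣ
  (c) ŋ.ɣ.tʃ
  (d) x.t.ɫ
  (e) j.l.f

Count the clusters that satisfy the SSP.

(a) sonority 5-3-6: ill-formed.
(b) sonority 1-5-3: ill-formed.
(c) sonority 4-3-2: well-formed.
(d) sonority 3-1-5: ill-formed.
(e) sonority 6-5-3: well-formed.

2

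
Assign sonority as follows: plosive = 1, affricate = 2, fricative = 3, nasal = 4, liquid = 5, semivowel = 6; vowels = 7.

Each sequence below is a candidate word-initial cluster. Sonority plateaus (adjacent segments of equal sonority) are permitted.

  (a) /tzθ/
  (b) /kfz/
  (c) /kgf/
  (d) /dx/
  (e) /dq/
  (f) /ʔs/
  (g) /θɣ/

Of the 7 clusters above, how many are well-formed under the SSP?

7

(a) 1-3-3 → obeys
(b) 1-3-3 → obeys
(c) 1-1-3 → obeys
(d) 1-3 → obeys
(e) 1-1 → obeys
(f) 1-3 → obeys
(g) 3-3 → obeys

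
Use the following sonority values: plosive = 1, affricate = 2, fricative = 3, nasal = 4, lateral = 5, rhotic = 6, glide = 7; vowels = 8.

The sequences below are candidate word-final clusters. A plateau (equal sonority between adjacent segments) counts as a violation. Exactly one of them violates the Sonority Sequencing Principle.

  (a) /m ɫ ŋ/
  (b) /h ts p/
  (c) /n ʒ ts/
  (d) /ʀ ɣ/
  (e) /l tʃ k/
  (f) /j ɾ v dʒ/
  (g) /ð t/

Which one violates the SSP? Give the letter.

a

(a) sonority 4-5-4: ill-formed.
(b) sonority 3-2-1: well-formed.
(c) sonority 4-3-2: well-formed.
(d) sonority 6-3: well-formed.
(e) sonority 5-2-1: well-formed.
(f) sonority 7-6-3-2: well-formed.
(g) sonority 3-1: well-formed.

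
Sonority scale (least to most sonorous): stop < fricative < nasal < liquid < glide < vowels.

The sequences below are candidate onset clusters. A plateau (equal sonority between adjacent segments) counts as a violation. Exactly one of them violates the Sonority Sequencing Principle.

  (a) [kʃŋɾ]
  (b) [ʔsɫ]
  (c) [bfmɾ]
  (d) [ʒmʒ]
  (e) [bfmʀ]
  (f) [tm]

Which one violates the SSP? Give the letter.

d

(a) 1-2-3-4 → obeys
(b) 1-2-4 → obeys
(c) 1-2-3-4 → obeys
(d) 2-3-2 → violates
(e) 1-2-3-4 → obeys
(f) 1-3 → obeys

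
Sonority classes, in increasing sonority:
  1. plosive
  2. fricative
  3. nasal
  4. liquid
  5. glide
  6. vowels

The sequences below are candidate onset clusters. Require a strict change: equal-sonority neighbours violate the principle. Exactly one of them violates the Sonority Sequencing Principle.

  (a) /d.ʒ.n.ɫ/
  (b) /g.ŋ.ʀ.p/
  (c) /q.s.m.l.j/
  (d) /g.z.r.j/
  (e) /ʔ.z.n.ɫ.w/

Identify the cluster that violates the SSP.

b

(a) sonority 1-2-3-4: well-formed.
(b) sonority 1-3-4-1: ill-formed.
(c) sonority 1-2-3-4-5: well-formed.
(d) sonority 1-2-4-5: well-formed.
(e) sonority 1-2-3-4-5: well-formed.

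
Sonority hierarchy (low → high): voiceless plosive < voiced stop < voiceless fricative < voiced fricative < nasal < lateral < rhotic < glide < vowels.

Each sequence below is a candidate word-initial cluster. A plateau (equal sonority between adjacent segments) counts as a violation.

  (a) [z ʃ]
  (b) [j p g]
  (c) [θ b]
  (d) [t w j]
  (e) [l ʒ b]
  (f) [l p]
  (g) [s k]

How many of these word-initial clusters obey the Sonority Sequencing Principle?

0

(a) [z ʃ]: profile 4-3 — violates.
(b) [j p g]: profile 8-1-2 — violates.
(c) [θ b]: profile 3-2 — violates.
(d) [t w j]: profile 1-8-8 — violates.
(e) [l ʒ b]: profile 6-4-2 — violates.
(f) [l p]: profile 6-1 — violates.
(g) [s k]: profile 3-1 — violates.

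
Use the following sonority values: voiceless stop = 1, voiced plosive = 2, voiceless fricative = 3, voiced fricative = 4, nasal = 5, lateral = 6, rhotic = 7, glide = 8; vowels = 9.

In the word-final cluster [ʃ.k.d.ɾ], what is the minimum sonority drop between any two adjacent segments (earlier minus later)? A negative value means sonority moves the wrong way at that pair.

-5

/ʃ/ — voiceless fricative, sonority 3.
/k/ — voiceless stop, sonority 1.
/d/ — voiced plosive, sonority 2.
/ɾ/ — rhotic, sonority 7.
/ʃ/→/k/: change +2.
/k/→/d/: change -1.
/d/→/ɾ/: change -5.
Minimum = -5.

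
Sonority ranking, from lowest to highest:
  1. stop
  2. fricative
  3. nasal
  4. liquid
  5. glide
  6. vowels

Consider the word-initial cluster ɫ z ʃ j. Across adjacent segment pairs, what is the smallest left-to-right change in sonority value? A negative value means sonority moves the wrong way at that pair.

/ɫ/: liquid = 4.
/z/: fricative = 2.
/ʃ/: fricative = 2.
/j/: glide = 5.
/ɫ/→/z/: change -2.
/z/→/ʃ/: change +0.
/ʃ/→/j/: change +3.
Minimum = -2.

-2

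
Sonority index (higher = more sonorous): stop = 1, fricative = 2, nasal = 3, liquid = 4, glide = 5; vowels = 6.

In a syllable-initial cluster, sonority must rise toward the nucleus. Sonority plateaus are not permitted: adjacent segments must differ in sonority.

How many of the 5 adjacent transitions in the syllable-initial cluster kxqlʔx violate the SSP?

/k/ is a stop (sonority 1).
/x/ is a fricative (sonority 2).
/q/ is a stop (sonority 1).
/l/ is a liquid (sonority 4).
/ʔ/ is a stop (sonority 1).
/x/ is a fricative (sonority 2).
/k/→/x/: 1→2 (rises) — ok.
/x/→/q/: 2→1 (does not rise) — violation.
/q/→/l/: 1→4 (rises) — ok.
/l/→/ʔ/: 4→1 (does not rise) — violation.
/ʔ/→/x/: 1→2 (rises) — ok.

2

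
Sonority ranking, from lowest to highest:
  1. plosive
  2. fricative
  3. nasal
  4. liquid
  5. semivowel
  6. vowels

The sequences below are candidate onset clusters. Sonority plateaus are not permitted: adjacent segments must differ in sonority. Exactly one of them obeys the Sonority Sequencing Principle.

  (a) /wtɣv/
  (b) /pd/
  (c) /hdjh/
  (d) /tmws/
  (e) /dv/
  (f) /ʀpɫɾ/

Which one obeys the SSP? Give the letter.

(a) /wtɣv/: profile 5-1-2-2 — violates.
(b) /pd/: profile 1-1 — violates.
(c) /hdjh/: profile 2-1-5-2 — violates.
(d) /tmws/: profile 1-3-5-2 — violates.
(e) /dv/: profile 1-2 — obeys.
(f) /ʀpɫɾ/: profile 4-1-4-4 — violates.

e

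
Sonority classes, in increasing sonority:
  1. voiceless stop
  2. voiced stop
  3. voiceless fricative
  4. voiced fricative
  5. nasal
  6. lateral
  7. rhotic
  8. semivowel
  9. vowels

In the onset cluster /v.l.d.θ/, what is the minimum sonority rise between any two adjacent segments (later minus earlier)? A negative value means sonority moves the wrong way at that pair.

/v/: voiced fricative = 4.
/l/: lateral = 6.
/d/: voiced stop = 2.
/θ/: voiceless fricative = 3.
/v/→/l/: change +2.
/l/→/d/: change -4.
/d/→/θ/: change +1.
Minimum = -4.

-4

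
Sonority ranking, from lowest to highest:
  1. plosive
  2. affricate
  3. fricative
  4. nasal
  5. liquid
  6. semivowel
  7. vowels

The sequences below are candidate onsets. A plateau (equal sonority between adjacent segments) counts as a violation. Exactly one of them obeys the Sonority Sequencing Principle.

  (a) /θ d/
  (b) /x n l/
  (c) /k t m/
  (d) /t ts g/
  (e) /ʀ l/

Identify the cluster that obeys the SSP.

(a) sonority 3-1: ill-formed.
(b) sonority 3-4-5: well-formed.
(c) sonority 1-1-4: ill-formed.
(d) sonority 1-2-1: ill-formed.
(e) sonority 5-5: ill-formed.

b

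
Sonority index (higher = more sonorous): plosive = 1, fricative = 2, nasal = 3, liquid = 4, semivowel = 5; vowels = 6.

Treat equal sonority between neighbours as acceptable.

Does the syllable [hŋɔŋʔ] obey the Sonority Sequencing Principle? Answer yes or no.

yes

Onset: /h/ is a fricative (sonority 2), /ŋ/ is a nasal (sonority 3); then the nucleus /ɔ/ (sonority 6).
Onset profile 2-3-6 — rises to the nucleus.
Coda: /ŋ/ is a nasal (sonority 3), /ʔ/ is a plosive (sonority 1).
Coda profile 6-3-1 — falls from the nucleus.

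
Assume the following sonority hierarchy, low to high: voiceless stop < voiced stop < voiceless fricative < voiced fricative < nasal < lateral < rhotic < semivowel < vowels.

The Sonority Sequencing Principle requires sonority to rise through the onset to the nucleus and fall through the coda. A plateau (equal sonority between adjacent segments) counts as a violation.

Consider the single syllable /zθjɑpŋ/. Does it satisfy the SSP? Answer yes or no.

Onset: /z/ is a voiced fricative (sonority 4), /θ/ is a voiceless fricative (sonority 3), /j/ is a semivowel (sonority 8); then the nucleus /ɑ/ (sonority 9).
Onset profile 4-3-8-9 — does not strictly rise throughout.
Coda: /p/ is a voiceless stop (sonority 1), /ŋ/ is a nasal (sonority 5).
Coda profile 9-1-5 — does not strictly fall throughout.

no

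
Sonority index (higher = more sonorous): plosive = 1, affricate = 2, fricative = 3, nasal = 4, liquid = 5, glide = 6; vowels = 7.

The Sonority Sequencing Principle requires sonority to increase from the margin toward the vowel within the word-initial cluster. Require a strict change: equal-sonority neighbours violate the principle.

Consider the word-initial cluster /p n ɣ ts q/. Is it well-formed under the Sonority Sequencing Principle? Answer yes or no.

/p/: plosive = 1.
/n/: nasal = 4.
/ɣ/: fricative = 3.
/ts/: affricate = 2.
/q/: plosive = 1.
The profile is 1-4-3-2-1. Between /n/ (4) and /ɣ/ (3) sonority does not rise, so the cluster violates the SSP.

no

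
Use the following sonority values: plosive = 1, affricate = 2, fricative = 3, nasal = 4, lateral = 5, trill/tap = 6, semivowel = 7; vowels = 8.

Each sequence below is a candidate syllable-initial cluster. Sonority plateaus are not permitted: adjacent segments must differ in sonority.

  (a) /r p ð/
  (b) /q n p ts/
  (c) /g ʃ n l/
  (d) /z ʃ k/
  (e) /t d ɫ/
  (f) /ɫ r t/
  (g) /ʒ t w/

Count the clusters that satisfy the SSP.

(a) 6-1-3 → violates
(b) 1-4-1-2 → violates
(c) 1-3-4-5 → obeys
(d) 3-3-1 → violates
(e) 1-1-5 → violates
(f) 5-6-1 → violates
(g) 3-1-7 → violates

1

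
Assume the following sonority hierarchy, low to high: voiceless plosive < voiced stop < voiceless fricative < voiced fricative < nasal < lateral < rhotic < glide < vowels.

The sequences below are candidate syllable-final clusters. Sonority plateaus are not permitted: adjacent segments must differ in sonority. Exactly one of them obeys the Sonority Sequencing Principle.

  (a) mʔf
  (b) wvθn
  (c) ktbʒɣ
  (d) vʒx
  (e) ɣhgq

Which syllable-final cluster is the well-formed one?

e

(a) sonority 5-1-3: ill-formed.
(b) sonority 8-4-3-5: ill-formed.
(c) sonority 1-1-2-4-4: ill-formed.
(d) sonority 4-4-3: ill-formed.
(e) sonority 4-3-2-1: well-formed.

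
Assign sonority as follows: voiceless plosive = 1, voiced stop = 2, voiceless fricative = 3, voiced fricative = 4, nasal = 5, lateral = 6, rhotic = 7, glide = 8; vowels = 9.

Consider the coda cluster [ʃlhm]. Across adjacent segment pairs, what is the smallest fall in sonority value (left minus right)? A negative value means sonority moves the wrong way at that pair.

/ʃ/ is a voiceless fricative (sonority 3).
/l/ is a lateral (sonority 6).
/h/ is a voiceless fricative (sonority 3).
/m/ is a nasal (sonority 5).
/ʃ/→/l/: change -3.
/l/→/h/: change +3.
/h/→/m/: change -2.
Minimum = -3.

-3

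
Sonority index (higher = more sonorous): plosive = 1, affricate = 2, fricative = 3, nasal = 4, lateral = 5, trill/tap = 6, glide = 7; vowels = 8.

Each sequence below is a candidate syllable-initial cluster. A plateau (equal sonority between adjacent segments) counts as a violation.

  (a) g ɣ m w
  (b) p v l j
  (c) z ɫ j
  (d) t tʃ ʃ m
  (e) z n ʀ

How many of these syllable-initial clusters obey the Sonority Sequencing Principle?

(a) 1-3-4-7 → obeys
(b) 1-3-5-7 → obeys
(c) 3-5-7 → obeys
(d) 1-2-3-4 → obeys
(e) 3-4-6 → obeys

5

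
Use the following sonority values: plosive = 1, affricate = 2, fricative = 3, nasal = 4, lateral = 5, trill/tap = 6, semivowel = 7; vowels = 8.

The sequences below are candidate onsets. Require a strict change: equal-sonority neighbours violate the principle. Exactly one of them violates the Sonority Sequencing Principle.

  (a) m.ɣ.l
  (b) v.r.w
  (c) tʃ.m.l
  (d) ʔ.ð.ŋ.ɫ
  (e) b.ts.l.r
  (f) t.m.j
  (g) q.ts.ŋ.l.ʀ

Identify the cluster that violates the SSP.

(a) sonority 4-3-5: ill-formed.
(b) sonority 3-6-7: well-formed.
(c) sonority 2-4-5: well-formed.
(d) sonority 1-3-4-5: well-formed.
(e) sonority 1-2-5-6: well-formed.
(f) sonority 1-4-7: well-formed.
(g) sonority 1-2-4-5-6: well-formed.

a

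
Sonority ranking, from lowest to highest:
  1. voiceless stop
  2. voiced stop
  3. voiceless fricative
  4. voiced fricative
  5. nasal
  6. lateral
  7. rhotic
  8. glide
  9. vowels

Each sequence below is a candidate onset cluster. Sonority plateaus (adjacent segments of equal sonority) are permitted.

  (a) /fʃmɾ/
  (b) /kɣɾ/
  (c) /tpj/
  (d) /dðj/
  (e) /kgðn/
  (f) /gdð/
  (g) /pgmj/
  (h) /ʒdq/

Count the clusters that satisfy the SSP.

(a) 3-3-5-7 → obeys
(b) 1-4-7 → obeys
(c) 1-1-8 → obeys
(d) 2-4-8 → obeys
(e) 1-2-4-5 → obeys
(f) 2-2-4 → obeys
(g) 1-2-5-8 → obeys
(h) 4-2-1 → violates

7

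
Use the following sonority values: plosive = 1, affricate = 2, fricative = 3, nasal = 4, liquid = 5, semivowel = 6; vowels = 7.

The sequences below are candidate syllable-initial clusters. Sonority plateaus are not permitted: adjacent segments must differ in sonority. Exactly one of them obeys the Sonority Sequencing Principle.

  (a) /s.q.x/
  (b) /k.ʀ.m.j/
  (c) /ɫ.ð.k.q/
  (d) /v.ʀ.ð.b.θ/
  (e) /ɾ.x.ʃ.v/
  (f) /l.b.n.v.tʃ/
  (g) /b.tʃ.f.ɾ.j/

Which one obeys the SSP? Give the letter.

(a) /s.q.x/: profile 3-1-3 — violates.
(b) /k.ʀ.m.j/: profile 1-5-4-6 — violates.
(c) /ɫ.ð.k.q/: profile 5-3-1-1 — violates.
(d) /v.ʀ.ð.b.θ/: profile 3-5-3-1-3 — violates.
(e) /ɾ.x.ʃ.v/: profile 5-3-3-3 — violates.
(f) /l.b.n.v.tʃ/: profile 5-1-4-3-2 — violates.
(g) /b.tʃ.f.ɾ.j/: profile 1-2-3-5-6 — obeys.

g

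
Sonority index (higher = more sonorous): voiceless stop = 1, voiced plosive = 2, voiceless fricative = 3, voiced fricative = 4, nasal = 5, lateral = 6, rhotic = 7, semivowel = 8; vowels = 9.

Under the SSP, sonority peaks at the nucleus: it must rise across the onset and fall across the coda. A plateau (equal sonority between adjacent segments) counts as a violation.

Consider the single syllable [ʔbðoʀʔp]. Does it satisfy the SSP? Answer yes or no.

no

Onset: /ʔ/ is a voiceless stop (sonority 1), /b/ is a voiced plosive (sonority 2), /ð/ is a voiced fricative (sonority 4); then the nucleus /o/ (sonority 9).
Onset profile 1-2-4-9 — rises to the nucleus.
Coda: /ʀ/ is a rhotic (sonority 7), /ʔ/ is a voiceless stop (sonority 1), /p/ is a voiceless stop (sonority 1).
Coda profile 9-7-1-1 — does not strictly fall throughout.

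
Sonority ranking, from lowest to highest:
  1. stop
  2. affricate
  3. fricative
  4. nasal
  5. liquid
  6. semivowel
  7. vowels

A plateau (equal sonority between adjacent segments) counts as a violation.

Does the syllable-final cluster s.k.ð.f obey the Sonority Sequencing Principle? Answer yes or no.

no

/s/ is a fricative (sonority 3).
/k/ is a stop (sonority 1).
/ð/ is a fricative (sonority 3).
/f/ is a fricative (sonority 3).
The profile is 3-1-3-3. Between /k/ (1) and /ð/ (3) sonority does not fall, so the cluster violates the SSP.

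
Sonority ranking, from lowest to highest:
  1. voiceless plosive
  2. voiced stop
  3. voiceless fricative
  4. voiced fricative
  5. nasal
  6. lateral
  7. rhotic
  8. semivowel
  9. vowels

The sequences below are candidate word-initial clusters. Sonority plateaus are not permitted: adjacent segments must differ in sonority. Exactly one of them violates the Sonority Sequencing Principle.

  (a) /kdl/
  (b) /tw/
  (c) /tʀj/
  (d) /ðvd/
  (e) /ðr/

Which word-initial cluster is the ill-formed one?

(a) /kdl/: profile 1-2-6 — obeys.
(b) /tw/: profile 1-8 — obeys.
(c) /tʀj/: profile 1-7-8 — obeys.
(d) /ðvd/: profile 4-4-2 — violates.
(e) /ðr/: profile 4-7 — obeys.

d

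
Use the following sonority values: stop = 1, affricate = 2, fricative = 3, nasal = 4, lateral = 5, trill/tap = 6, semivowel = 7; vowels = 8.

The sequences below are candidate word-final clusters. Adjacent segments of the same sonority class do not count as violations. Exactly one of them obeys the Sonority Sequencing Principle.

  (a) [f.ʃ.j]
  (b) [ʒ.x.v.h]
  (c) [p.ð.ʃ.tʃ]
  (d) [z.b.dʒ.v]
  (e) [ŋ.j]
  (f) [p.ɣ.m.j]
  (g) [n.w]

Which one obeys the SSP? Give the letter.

(a) sonority 3-3-7: ill-formed.
(b) sonority 3-3-3-3: well-formed.
(c) sonority 1-3-3-2: ill-formed.
(d) sonority 3-1-2-3: ill-formed.
(e) sonority 4-7: ill-formed.
(f) sonority 1-3-4-7: ill-formed.
(g) sonority 4-7: ill-formed.

b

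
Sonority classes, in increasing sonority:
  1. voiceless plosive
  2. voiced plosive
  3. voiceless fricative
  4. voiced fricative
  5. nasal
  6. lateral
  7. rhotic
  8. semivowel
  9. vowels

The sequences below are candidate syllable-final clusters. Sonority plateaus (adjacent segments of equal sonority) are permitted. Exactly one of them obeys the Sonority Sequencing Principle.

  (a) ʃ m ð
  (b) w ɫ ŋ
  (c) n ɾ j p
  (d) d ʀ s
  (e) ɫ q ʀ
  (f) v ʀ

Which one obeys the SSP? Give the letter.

(a) 3-5-4 → violates
(b) 8-6-5 → obeys
(c) 5-7-8-1 → violates
(d) 2-7-3 → violates
(e) 6-1-7 → violates
(f) 4-7 → violates

b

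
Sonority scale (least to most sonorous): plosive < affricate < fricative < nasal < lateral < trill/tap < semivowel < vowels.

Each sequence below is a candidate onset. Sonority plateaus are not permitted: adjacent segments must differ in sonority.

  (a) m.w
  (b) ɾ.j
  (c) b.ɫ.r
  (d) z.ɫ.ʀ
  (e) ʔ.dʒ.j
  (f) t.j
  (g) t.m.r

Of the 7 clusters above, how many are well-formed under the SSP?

7

(a) m.w: profile 4-7 — obeys.
(b) ɾ.j: profile 6-7 — obeys.
(c) b.ɫ.r: profile 1-5-6 — obeys.
(d) z.ɫ.ʀ: profile 3-5-6 — obeys.
(e) ʔ.dʒ.j: profile 1-2-7 — obeys.
(f) t.j: profile 1-7 — obeys.
(g) t.m.r: profile 1-4-6 — obeys.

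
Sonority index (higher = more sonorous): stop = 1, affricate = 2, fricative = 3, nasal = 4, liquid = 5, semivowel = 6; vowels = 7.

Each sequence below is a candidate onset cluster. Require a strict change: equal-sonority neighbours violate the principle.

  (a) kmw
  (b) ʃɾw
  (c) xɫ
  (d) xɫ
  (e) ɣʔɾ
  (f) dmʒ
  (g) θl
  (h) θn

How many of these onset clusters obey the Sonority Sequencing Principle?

6

(a) 1-4-6 → obeys
(b) 3-5-6 → obeys
(c) 3-5 → obeys
(d) 3-5 → obeys
(e) 3-1-5 → violates
(f) 1-4-3 → violates
(g) 3-5 → obeys
(h) 3-4 → obeys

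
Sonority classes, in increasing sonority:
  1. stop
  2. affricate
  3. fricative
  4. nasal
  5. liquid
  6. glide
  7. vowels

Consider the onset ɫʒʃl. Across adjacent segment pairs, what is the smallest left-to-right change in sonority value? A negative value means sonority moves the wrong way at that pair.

-2

/ɫ/ is a liquid (sonority 5).
/ʒ/ is a fricative (sonority 3).
/ʃ/ is a fricative (sonority 3).
/l/ is a liquid (sonority 5).
/ɫ/→/ʒ/: change -2.
/ʒ/→/ʃ/: change +0.
/ʃ/→/l/: change +2.
Minimum = -2.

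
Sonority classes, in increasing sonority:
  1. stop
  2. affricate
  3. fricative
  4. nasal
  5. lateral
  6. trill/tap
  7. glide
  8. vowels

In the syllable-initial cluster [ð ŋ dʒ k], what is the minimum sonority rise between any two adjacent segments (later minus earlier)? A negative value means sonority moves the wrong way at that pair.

/ð/ is a fricative (sonority 3).
/ŋ/ is a nasal (sonority 4).
/dʒ/ is an affricate (sonority 2).
/k/ is a stop (sonority 1).
/ð/→/ŋ/: change +1.
/ŋ/→/dʒ/: change -2.
/dʒ/→/k/: change -1.
Minimum = -2.

-2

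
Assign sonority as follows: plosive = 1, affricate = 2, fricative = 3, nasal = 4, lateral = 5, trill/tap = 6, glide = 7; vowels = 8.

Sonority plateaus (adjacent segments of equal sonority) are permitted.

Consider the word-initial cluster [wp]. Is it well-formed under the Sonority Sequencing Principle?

/w/ — glide, sonority 7.
/p/ — plosive, sonority 1.
The profile is 7-1. Between /w/ (7) and /p/ (1) sonority does not rise, so the cluster violates the SSP.

no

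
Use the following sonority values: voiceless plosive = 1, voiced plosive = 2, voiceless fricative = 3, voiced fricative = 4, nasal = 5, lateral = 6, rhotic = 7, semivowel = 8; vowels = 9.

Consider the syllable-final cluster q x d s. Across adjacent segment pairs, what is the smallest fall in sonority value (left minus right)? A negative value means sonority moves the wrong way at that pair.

-2

/q/: voiceless plosive = 1.
/x/: voiceless fricative = 3.
/d/: voiced plosive = 2.
/s/: voiceless fricative = 3.
/q/→/x/: change -2.
/x/→/d/: change +1.
/d/→/s/: change -1.
Minimum = -2.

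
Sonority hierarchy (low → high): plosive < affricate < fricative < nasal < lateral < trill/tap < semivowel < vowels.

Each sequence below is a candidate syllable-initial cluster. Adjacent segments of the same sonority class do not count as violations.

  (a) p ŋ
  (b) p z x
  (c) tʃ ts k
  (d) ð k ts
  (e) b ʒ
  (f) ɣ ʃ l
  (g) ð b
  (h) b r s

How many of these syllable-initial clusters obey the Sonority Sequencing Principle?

(a) sonority 1-4: well-formed.
(b) sonority 1-3-3: well-formed.
(c) sonority 2-2-1: ill-formed.
(d) sonority 3-1-2: ill-formed.
(e) sonority 1-3: well-formed.
(f) sonority 3-3-5: well-formed.
(g) sonority 3-1: ill-formed.
(h) sonority 1-6-3: ill-formed.

4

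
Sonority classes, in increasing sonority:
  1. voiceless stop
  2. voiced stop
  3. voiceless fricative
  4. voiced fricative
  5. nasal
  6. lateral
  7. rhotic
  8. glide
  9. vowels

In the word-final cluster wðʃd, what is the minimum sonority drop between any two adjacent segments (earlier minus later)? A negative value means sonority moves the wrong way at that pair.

1

/w/: glide = 8.
/ð/: voiced fricative = 4.
/ʃ/: voiceless fricative = 3.
/d/: voiced stop = 2.
/w/→/ð/: change +4.
/ð/→/ʃ/: change +1.
/ʃ/→/d/: change +1.
Minimum = 1.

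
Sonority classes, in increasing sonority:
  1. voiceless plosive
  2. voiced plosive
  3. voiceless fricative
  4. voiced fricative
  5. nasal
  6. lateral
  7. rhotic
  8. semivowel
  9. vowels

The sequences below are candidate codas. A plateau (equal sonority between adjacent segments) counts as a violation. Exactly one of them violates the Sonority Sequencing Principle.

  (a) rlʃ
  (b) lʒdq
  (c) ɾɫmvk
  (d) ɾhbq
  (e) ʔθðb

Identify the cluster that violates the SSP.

(a) 7-6-3 → obeys
(b) 6-4-2-1 → obeys
(c) 7-6-5-4-1 → obeys
(d) 7-3-2-1 → obeys
(e) 1-3-4-2 → violates

e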